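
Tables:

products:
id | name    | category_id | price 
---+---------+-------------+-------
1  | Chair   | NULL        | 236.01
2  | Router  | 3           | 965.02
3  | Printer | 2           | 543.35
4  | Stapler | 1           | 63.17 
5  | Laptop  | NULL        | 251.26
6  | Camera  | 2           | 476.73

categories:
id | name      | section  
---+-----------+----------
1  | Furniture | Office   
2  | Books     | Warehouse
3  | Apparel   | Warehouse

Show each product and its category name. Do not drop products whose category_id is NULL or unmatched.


LEFT JOIN keeps every row from products (the left table); where category_id has no match in categories, the category columns become NULL. Walk through each product:
  - product 1 (Chair): category_id=NULL, no match -> kept with NULL
  - product 2 (Router): category_id=3 -> matches Apparel
  - product 3 (Printer): category_id=2 -> matches Books
  - product 4 (Stapler): category_id=1 -> matches Furniture
  - product 5 (Laptop): category_id=NULL, no match -> kept with NULL
  - product 6 (Camera): category_id=2 -> matches Books
All 6 rows appear; 2 have NULL category.

SQL:
SELECT a.name, b.name AS category
FROM products a
LEFT JOIN categories b ON a.category_id = b.id

Result:
name    | category 
--------+----------
Chair   | NULL     
Router  | Apparel  
Printer | Books    
Stapler | Furniture
Laptop  | NULL     
Camera  | Books    


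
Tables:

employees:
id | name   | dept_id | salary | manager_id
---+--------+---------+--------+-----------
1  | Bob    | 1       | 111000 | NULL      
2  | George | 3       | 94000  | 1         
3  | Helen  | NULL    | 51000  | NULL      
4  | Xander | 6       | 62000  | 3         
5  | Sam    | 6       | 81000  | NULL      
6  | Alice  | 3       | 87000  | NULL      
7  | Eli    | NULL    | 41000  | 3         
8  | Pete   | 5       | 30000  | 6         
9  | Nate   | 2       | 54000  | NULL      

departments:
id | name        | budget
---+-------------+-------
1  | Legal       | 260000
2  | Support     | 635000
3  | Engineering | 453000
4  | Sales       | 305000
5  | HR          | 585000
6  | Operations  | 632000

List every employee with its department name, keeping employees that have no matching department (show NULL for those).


LEFT JOIN keeps every row from employees (the left table); where dept_id has no match in departments, the department columns become NULL. Walk through each employee:
  - employee 1 (Bob): dept_id=1 -> matches Legal
  - employee 2 (George): dept_id=3 -> matches Engineering
  - employee 3 (Helen): dept_id=NULL, no match -> kept with NULL
  - employee 4 (Xander): dept_id=6 -> matches Operations
  - employee 5 (Sam): dept_id=6 -> matches Operations
  - employee 6 (Alice): dept_id=3 -> matches Engineering
  - employee 7 (Eli): dept_id=NULL, no match -> kept with NULL
  - employee 8 (Pete): dept_id=5 -> matches HR
  - employee 9 (Nate): dept_id=2 -> matches Support
All 9 rows appear; 2 have NULL department.

SQL:
SELECT a.name, b.name AS department
FROM employees a
LEFT JOIN departments b ON a.dept_id = b.id

Result:
name   | department 
-------+------------
Bob    | Legal      
George | Engineering
Helen  | NULL       
Xander | Operations 
Sam    | Operations 
Alice  | Engineering
Eli    | NULL       
Pete   | HR         
Nate   | Support    


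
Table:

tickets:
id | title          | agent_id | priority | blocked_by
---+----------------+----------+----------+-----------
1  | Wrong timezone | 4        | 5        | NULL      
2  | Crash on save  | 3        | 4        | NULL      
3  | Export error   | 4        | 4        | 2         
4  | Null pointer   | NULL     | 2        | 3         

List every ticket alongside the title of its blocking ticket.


This is a self-join: tickets is joined to a second copy of itself, matching each row's blocked_by to another row's id. Use LEFT JOIN so rows with blocked_by=NULL are kept.
  - ticket 1 (Wrong timezone): blocked_by=NULL -> NULL
  - ticket 2 (Crash on save): blocked_by=NULL -> NULL
  - ticket 3 (Export error): blocked_by=2 -> Crash on save
  - ticket 4 (Null pointer): blocked_by=3 -> Export error

SQL:
SELECT a.title AS item, b.title AS blocked_by
FROM tickets a
LEFT JOIN tickets b ON a.blocked_by = b.id

Result:
item           | blocked_by   
---------------+--------------
Wrong timezone | NULL         
Crash on save  | NULL         
Export error   | Crash on save
Null pointer   | Export error 


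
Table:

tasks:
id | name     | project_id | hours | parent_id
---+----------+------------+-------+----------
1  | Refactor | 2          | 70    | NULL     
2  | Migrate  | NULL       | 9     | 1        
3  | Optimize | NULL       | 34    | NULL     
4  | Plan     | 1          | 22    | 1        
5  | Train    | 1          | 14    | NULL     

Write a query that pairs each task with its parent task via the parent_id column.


This is a self-join: tasks is joined to a second copy of itself, matching each row's parent_id to another row's id. Use LEFT JOIN so rows with parent_id=NULL are kept.
  - task 1 (Refactor): parent_id=NULL -> NULL
  - task 2 (Migrate): parent_id=1 -> Refactor
  - task 3 (Optimize): parent_id=NULL -> NULL
  - task 4 (Plan): parent_id=1 -> Refactor
  - task 5 (Train): parent_id=NULL -> NULL

SQL:
SELECT a.name AS item, b.name AS parent
FROM tasks a
LEFT JOIN tasks b ON a.parent_id = b.id

Result:
item     | parent  
---------+---------
Refactor | NULL    
Migrate  | Refactor
Optimize | NULL    
Plan     | Refactor
Train    | NULL    


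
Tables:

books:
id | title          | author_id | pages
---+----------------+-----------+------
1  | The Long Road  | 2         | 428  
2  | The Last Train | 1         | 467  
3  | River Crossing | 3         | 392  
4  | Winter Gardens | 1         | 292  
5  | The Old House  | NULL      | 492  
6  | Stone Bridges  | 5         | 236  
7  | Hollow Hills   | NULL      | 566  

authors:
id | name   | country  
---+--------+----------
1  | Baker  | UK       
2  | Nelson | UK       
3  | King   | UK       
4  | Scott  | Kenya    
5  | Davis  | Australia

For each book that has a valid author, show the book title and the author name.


INNER JOIN keeps only books rows whose author_id matches an id in authors. Walk through each book:
  - book 1 (The Long Road): author_id=2 -> matches Nelson
  - book 2 (The Last Train): author_id=1 -> matches Baker
  - book 3 (River Crossing): author_id=3 -> matches King
  - book 4 (Winter Gardens): author_id=1 -> matches Baker
  - book 5 (The Old House): author_id=NULL, no match -> dropped
  - book 6 (Stone Bridges): author_id=5 -> matches Davis
  - book 7 (Hollow Hills): author_id=NULL, no match -> dropped
So 2 of 7 rows are dropped.

SQL:
SELECT a.title, b.name AS author
FROM books a
INNER JOIN authors b ON a.author_id = b.id

Result:
title          | author
---------------+-------
The Long Road  | Nelson
The Last Train | Baker 
River Crossing | King  
Winter Gardens | Baker 
Stone Bridges  | Davis 


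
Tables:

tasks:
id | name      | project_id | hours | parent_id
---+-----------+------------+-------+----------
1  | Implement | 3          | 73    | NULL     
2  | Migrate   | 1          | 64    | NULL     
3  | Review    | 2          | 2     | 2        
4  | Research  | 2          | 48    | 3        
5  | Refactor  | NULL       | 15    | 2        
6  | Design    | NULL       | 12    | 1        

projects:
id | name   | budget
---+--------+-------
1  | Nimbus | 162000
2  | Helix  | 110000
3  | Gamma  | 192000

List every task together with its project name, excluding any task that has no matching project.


INNER JOIN keeps only tasks rows whose project_id matches an id in projects. Walk through each task:
  - task 1 (Implement): project_id=3 -> matches Gamma
  - task 2 (Migrate): project_id=1 -> matches Nimbus
  - task 3 (Review): project_id=2 -> matches Helix
  - task 4 (Research): project_id=2 -> matches Helix
  - task 5 (Refactor): project_id=NULL, no match -> dropped
  - task 6 (Design): project_id=NULL, no match -> dropped
So 2 of 6 rows are dropped.

SQL:
SELECT a.name, b.name AS project
FROM tasks a
INNER JOIN projects b ON a.project_id = b.id

Result:
name      | project
----------+--------
Implement | Gamma  
Migrate   | Nimbus 
Review    | Helix  
Research  | Helix  


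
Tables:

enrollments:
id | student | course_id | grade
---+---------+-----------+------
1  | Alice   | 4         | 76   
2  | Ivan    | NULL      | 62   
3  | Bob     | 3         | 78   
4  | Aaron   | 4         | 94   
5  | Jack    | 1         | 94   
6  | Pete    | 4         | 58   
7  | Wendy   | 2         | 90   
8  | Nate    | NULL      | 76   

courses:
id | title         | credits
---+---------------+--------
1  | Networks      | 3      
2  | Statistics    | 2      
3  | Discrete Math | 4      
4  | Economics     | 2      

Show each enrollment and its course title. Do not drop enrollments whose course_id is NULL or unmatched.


LEFT JOIN keeps every row from enrollments (the left table); where course_id has no match in courses, the course columns become NULL. Walk through each enrollment:
  - enrollment 1 (Alice): course_id=4 -> matches Economics
  - enrollment 2 (Ivan): course_id=NULL, no match -> kept with NULL
  - enrollment 3 (Bob): course_id=3 -> matches Discrete Math
  - enrollment 4 (Aaron): course_id=4 -> matches Economics
  - enrollment 5 (Jack): course_id=1 -> matches Networks
  - enrollment 6 (Pete): course_id=4 -> matches Economics
  - enrollment 7 (Wendy): course_id=2 -> matches Statistics
  - enrollment 8 (Nate): course_id=NULL, no match -> kept with NULL
All 8 rows appear; 2 have NULL course.

SQL:
SELECT a.student, b.title AS course
FROM enrollments a
LEFT JOIN courses b ON a.course_id = b.id

Result:
student | course       
--------+--------------
Alice   | Economics    
Ivan    | NULL         
Bob     | Discrete Math
Aaron   | Economics    
Jack    | Networks     
Pete    | Economics    
Wendy   | Statistics   
Nate    | NULL         


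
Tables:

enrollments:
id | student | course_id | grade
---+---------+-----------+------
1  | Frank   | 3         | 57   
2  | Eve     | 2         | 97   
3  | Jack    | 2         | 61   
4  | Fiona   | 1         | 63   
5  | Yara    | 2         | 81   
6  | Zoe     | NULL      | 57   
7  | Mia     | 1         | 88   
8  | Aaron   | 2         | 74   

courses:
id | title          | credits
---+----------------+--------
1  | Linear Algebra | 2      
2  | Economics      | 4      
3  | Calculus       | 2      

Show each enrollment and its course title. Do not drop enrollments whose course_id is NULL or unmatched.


LEFT JOIN keeps every row from enrollments (the left table); where course_id has no match in courses, the course columns become NULL. Walk through each enrollment:
  - enrollment 1 (Frank): course_id=3 -> matches Calculus
  - enrollment 2 (Eve): course_id=2 -> matches Economics
  - enrollment 3 (Jack): course_id=2 -> matches Economics
  - enrollment 4 (Fiona): course_id=1 -> matches Linear Algebra
  - enrollment 5 (Yara): course_id=2 -> matches Economics
  - enrollment 6 (Zoe): course_id=NULL, no match -> kept with NULL
  - enrollment 7 (Mia): course_id=1 -> matches Linear Algebra
  - enrollment 8 (Aaron): course_id=2 -> matches Economics
All 8 rows appear; 1 has NULL course.

SQL:
SELECT a.student, b.title AS course
FROM enrollments a
LEFT JOIN courses b ON a.course_id = b.id

Result:
student | course        
--------+---------------
Frank   | Calculus      
Eve     | Economics     
Jack    | Economics     
Fiona   | Linear Algebra
Yara    | Economics     
Zoe     | NULL          
Mia     | Linear Algebra
Aaron   | Economics     


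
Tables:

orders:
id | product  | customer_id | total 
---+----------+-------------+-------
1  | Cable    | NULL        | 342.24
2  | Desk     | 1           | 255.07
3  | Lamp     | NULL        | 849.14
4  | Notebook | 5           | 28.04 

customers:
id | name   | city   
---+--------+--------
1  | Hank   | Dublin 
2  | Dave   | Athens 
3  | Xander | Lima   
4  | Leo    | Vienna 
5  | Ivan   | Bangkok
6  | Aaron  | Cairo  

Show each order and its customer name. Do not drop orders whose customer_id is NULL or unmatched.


LEFT JOIN keeps every row from orders (the left table); where customer_id has no match in customers, the customer columns become NULL. Walk through each order:
  - order 1 (Cable): customer_id=NULL, no match -> kept with NULL
  - order 2 (Desk): customer_id=1 -> matches Hank
  - order 3 (Lamp): customer_id=NULL, no match -> kept with NULL
  - order 4 (Notebook): customer_id=5 -> matches Ivan
All 4 rows appear; 2 have NULL customer.

SQL:
SELECT a.product, b.name AS customer
FROM orders a
LEFT JOIN customers b ON a.customer_id = b.id

Result:
product  | customer
---------+---------
Cable    | NULL    
Desk     | Hank    
Lamp     | NULL    
Notebook | Ivan    


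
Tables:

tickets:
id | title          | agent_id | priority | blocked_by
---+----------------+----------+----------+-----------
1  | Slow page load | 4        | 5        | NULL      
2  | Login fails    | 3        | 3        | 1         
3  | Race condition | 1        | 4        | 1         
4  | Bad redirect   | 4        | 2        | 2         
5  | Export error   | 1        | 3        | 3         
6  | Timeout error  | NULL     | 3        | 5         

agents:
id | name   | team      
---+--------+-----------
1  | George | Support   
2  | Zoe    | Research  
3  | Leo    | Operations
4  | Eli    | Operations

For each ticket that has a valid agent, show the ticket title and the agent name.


INNER JOIN keeps only tickets rows whose agent_id matches an id in agents. Walk through each ticket:
  - ticket 1 (Slow page load): agent_id=4 -> matches Eli
  - ticket 2 (Login fails): agent_id=3 -> matches Leo
  - ticket 3 (Race condition): agent_id=1 -> matches George
  - ticket 4 (Bad redirect): agent_id=4 -> matches Eli
  - ticket 5 (Export error): agent_id=1 -> matches George
  - ticket 6 (Timeout error): agent_id=NULL, no match -> dropped
So 1 of 6 rows is dropped.

SQL:
SELECT a.title, b.name AS agent
FROM tickets a
INNER JOIN agents b ON a.agent_id = b.id

Result:
title          | agent 
---------------+-------
Slow page load | Eli   
Login fails    | Leo   
Race condition | George
Bad redirect   | Eli   
Export error   | George


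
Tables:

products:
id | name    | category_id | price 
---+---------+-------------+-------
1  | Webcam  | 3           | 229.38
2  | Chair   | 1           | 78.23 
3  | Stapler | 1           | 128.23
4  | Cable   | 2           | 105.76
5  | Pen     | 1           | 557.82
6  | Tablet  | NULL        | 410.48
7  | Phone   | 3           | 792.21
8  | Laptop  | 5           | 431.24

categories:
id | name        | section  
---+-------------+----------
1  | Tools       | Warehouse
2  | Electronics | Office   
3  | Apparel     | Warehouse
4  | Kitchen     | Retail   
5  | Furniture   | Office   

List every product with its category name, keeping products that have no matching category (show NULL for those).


LEFT JOIN keeps every row from products (the left table); where category_id has no match in categories, the category columns become NULL. Walk through each product:
  - product 1 (Webcam): category_id=3 -> matches Apparel
  - product 2 (Chair): category_id=1 -> matches Tools
  - product 3 (Stapler): category_id=1 -> matches Tools
  - product 4 (Cable): category_id=2 -> matches Electronics
  - product 5 (Pen): category_id=1 -> matches Tools
  - product 6 (Tablet): category_id=NULL, no match -> kept with NULL
  - product 7 (Phone): category_id=3 -> matches Apparel
  - product 8 (Laptop): category_id=5 -> matches Furniture
All 8 rows appear; 1 has NULL category.

SQL:
SELECT a.name, b.name AS category
FROM products a
LEFT JOIN categories b ON a.category_id = b.id

Result:
name    | category   
--------+------------
Webcam  | Apparel    
Chair   | Tools      
Stapler | Tools      
Cable   | Electronics
Pen     | Tools      
Tablet  | NULL       
Phone   | Apparel    
Laptop  | Furniture  


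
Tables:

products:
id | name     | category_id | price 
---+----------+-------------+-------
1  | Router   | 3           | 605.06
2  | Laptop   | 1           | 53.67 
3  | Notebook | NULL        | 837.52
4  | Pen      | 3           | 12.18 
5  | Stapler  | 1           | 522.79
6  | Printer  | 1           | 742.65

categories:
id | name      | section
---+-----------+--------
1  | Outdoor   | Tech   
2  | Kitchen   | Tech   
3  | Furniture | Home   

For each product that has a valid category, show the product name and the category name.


INNER JOIN keeps only products rows whose category_id matches an id in categories. Walk through each product:
  - product 1 (Router): category_id=3 -> matches Furniture
  - product 2 (Laptop): category_id=1 -> matches Outdoor
  - product 3 (Notebook): category_id=NULL, no match -> dropped
  - product 4 (Pen): category_id=3 -> matches Furniture
  - product 5 (Stapler): category_id=1 -> matches Outdoor
  - product 6 (Printer): category_id=1 -> matches Outdoor
So 1 of 6 rows is dropped.

SQL:
SELECT a.name, b.name AS category
FROM products a
INNER JOIN categories b ON a.category_id = b.id

Result:
name    | category 
--------+----------
Router  | Furniture
Laptop  | Outdoor  
Pen     | Furniture
Stapler | Outdoor  
Printer | Outdoor  


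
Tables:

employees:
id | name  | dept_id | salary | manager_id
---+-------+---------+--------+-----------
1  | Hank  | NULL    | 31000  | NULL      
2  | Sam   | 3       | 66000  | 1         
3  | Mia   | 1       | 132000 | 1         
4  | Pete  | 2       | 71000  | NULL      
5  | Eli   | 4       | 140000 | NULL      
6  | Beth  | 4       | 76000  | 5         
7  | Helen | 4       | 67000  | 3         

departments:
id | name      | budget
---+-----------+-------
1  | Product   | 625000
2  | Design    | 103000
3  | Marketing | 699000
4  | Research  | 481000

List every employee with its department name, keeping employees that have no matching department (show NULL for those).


LEFT JOIN keeps every row from employees (the left table); where dept_id has no match in departments, the department columns become NULL. Walk through each employee:
  - employee 1 (Hank): dept_id=NULL, no match -> kept with NULL
  - employee 2 (Sam): dept_id=3 -> matches Marketing
  - employee 3 (Mia): dept_id=1 -> matches Product
  - employee 4 (Pete): dept_id=2 -> matches Design
  - employee 5 (Eli): dept_id=4 -> matches Research
  - employee 6 (Beth): dept_id=4 -> matches Research
  - employee 7 (Helen): dept_id=4 -> matches Research
All 7 rows appear; 1 has NULL department.

SQL:
SELECT a.name, b.name AS department
FROM employees a
LEFT JOIN departments b ON a.dept_id = b.id

Result:
name  | department
------+-----------
Hank  | NULL      
Sam   | Marketing 
Mia   | Product   
Pete  | Design    
Eli   | Research  
Beth  | Research  
Helen | Research  


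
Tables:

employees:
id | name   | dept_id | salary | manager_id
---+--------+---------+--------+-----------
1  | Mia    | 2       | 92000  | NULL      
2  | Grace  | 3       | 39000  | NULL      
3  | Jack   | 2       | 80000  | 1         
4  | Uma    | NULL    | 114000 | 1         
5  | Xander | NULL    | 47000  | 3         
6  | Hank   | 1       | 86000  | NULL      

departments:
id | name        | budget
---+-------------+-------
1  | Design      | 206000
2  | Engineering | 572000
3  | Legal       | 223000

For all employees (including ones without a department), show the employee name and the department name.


LEFT JOIN keeps every row from employees (the left table); where dept_id has no match in departments, the department columns become NULL. Walk through each employee:
  - employee 1 (Mia): dept_id=2 -> matches Engineering
  - employee 2 (Grace): dept_id=3 -> matches Legal
  - employee 3 (Jack): dept_id=2 -> matches Engineering
  - employee 4 (Uma): dept_id=NULL, no match -> kept with NULL
  - employee 5 (Xander): dept_id=NULL, no match -> kept with NULL
  - employee 6 (Hank): dept_id=1 -> matches Design
All 6 rows appear; 2 have NULL department.

SQL:
SELECT a.name, b.name AS department
FROM employees a
LEFT JOIN departments b ON a.dept_id = b.id

Result:
name   | department 
-------+------------
Mia    | Engineering
Grace  | Legal      
Jack   | Engineering
Uma    | NULL       
Xander | NULL       
Hank   | Design     


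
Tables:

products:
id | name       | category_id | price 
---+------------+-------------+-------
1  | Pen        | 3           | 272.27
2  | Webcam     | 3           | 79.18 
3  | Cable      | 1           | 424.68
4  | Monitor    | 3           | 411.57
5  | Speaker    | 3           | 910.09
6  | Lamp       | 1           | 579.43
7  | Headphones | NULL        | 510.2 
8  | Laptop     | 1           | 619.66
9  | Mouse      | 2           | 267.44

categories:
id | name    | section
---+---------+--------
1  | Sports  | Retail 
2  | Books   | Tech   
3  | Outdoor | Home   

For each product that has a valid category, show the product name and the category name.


INNER JOIN keeps only products rows whose category_id matches an id in categories. Walk through each product:
  - product 1 (Pen): category_id=3 -> matches Outdoor
  - product 2 (Webcam): category_id=3 -> matches Outdoor
  - product 3 (Cable): category_id=1 -> matches Sports
  - product 4 (Monitor): category_id=3 -> matches Outdoor
  - product 5 (Speaker): category_id=3 -> matches Outdoor
  - product 6 (Lamp): category_id=1 -> matches Sports
  - product 7 (Headphones): category_id=NULL, no match -> dropped
  - product 8 (Laptop): category_id=1 -> matches Sports
  - product 9 (Mouse): category_id=2 -> matches Books
So 1 of 9 rows is dropped.

SQL:
SELECT a.name, b.name AS category
FROM products a
INNER JOIN categories b ON a.category_id = b.id

Result:
name    | category
--------+---------
Pen     | Outdoor 
Webcam  | Outdoor 
Cable   | Sports  
Monitor | Outdoor 
Speaker | Outdoor 
Lamp    | Sports  
Laptop  | Sports  
Mouse   | Books   


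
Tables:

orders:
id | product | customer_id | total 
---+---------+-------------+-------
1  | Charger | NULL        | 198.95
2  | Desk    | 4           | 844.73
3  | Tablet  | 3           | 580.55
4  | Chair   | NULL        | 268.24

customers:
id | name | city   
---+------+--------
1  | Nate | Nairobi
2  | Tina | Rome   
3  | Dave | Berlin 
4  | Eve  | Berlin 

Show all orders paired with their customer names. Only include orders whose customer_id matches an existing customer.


INNER JOIN keeps only orders rows whose customer_id matches an id in customers. Walk through each order:
  - order 1 (Charger): customer_id=NULL, no match -> dropped
  - order 2 (Desk): customer_id=4 -> matches Eve
  - order 3 (Tablet): customer_id=3 -> matches Dave
  - order 4 (Chair): customer_id=NULL, no match -> dropped
So 2 of 4 rows are dropped.

SQL:
SELECT a.product, b.name AS customer
FROM orders a
INNER JOIN customers b ON a.customer_id = b.id

Result:
product | customer
--------+---------
Desk    | Eve     
Tablet  | Dave    


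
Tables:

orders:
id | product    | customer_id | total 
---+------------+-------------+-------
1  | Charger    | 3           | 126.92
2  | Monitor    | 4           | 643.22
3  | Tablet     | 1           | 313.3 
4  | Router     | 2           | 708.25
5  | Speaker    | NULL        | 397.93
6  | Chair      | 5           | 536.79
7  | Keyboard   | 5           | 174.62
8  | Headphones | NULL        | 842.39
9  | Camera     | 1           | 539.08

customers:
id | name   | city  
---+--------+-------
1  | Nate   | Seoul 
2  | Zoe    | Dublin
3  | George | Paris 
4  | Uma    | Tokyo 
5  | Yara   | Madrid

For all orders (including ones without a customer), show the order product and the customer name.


LEFT JOIN keeps every row from orders (the left table); where customer_id has no match in customers, the customer columns become NULL. Walk through each order:
  - order 1 (Charger): customer_id=3 -> matches George
  - order 2 (Monitor): customer_id=4 -> matches Uma
  - order 3 (Tablet): customer_id=1 -> matches Nate
  - order 4 (Router): customer_id=2 -> matches Zoe
  - order 5 (Speaker): customer_id=NULL, no match -> kept with NULL
  - order 6 (Chair): customer_id=5 -> matches Yara
  - order 7 (Keyboard): customer_id=5 -> matches Yara
  - order 8 (Headphones): customer_id=NULL, no match -> kept with NULL
  - order 9 (Camera): customer_id=1 -> matches Nate
All 9 rows appear; 2 have NULL customer.

SQL:
SELECT a.product, b.name AS customer
FROM orders a
LEFT JOIN customers b ON a.customer_id = b.id

Result:
product    | customer
-----------+---------
Charger    | George  
Monitor    | Uma     
Tablet     | Nate    
Router     | Zoe     
Speaker    | NULL    
Chair      | Yara    
Keyboard   | Yara    
Headphones | NULL    
Camera     | Nate    


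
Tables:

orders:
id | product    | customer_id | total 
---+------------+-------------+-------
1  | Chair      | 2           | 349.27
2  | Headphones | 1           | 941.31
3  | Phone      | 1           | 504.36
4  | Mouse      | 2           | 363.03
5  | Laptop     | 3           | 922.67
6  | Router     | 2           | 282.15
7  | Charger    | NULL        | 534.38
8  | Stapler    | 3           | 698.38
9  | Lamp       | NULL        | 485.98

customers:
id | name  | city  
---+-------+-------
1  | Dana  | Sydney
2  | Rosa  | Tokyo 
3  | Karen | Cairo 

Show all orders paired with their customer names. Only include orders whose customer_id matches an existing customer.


INNER JOIN keeps only orders rows whose customer_id matches an id in customers. Walk through each order:
  - order 1 (Chair): customer_id=2 -> matches Rosa
  - order 2 (Headphones): customer_id=1 -> matches Dana
  - order 3 (Phone): customer_id=1 -> matches Dana
  - order 4 (Mouse): customer_id=2 -> matches Rosa
  - order 5 (Laptop): customer_id=3 -> matches Karen
  - order 6 (Router): customer_id=2 -> matches Rosa
  - order 7 (Charger): customer_id=NULL, no match -> dropped
  - order 8 (Stapler): customer_id=3 -> matches Karen
  - order 9 (Lamp): customer_id=NULL, no match -> dropped
So 2 of 9 rows are dropped.

SQL:
SELECT a.product, b.name AS customer
FROM orders a
INNER JOIN customers b ON a.customer_id = b.id

Result:
product    | customer
-----------+---------
Chair      | Rosa    
Headphones | Dana    
Phone      | Dana    
Mouse      | Rosa    
Laptop     | Karen   
Router     | Rosa    
Stapler    | Karen   


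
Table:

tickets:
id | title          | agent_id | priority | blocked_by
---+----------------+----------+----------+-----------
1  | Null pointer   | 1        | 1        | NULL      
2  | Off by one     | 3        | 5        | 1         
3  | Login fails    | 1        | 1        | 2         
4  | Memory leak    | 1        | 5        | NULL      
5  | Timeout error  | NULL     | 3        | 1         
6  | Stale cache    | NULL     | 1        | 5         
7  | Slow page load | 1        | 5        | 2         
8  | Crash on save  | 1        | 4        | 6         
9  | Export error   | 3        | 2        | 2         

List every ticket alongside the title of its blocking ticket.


This is a self-join: tickets is joined to a second copy of itself, matching each row's blocked_by to another row's id. Use LEFT JOIN so rows with blocked_by=NULL are kept.
  - ticket 1 (Null pointer): blocked_by=NULL -> NULL
  - ticket 2 (Off by one): blocked_by=1 -> Null pointer
  - ticket 3 (Login fails): blocked_by=2 -> Off by one
  - ticket 4 (Memory leak): blocked_by=NULL -> NULL
  - ticket 5 (Timeout error): blocked_by=1 -> Null pointer
  - ticket 6 (Stale cache): blocked_by=5 -> Timeout error
  - ticket 7 (Slow page load): blocked_by=2 -> Off by one
  - ticket 8 (Crash on save): blocked_by=6 -> Stale cache
  - ticket 9 (Export error): blocked_by=2 -> Off by one

SQL:
SELECT a.title AS item, b.title AS blocked_by
FROM tickets a
LEFT JOIN tickets b ON a.blocked_by = b.id

Result:
item           | blocked_by   
---------------+--------------
Null pointer   | NULL         
Off by one     | Null pointer 
Login fails    | Off by one   
Memory leak    | NULL         
Timeout error  | Null pointer 
Stale cache    | Timeout error
Slow page load | Off by one   
Crash on save  | Stale cache  
Export error   | Off by one   


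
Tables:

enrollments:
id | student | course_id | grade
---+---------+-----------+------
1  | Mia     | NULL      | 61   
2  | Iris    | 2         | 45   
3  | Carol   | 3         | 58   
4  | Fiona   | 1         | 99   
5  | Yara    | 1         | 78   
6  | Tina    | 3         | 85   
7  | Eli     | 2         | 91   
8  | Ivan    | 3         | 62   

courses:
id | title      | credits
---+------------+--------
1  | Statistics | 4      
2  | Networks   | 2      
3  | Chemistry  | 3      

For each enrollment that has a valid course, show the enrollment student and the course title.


INNER JOIN keeps only enrollments rows whose course_id matches an id in courses. Walk through each enrollment:
  - enrollment 1 (Mia): course_id=NULL, no match -> dropped
  - enrollment 2 (Iris): course_id=2 -> matches Networks
  - enrollment 3 (Carol): course_id=3 -> matches Chemistry
  - enrollment 4 (Fiona): course_id=1 -> matches Statistics
  - enrollment 5 (Yara): course_id=1 -> matches Statistics
  - enrollment 6 (Tina): course_id=3 -> matches Chemistry
  - enrollment 7 (Eli): course_id=2 -> matches Networks
  - enrollment 8 (Ivan): course_id=3 -> matches Chemistry
So 1 of 8 rows is dropped.

SQL:
SELECT a.student, b.title AS course
FROM enrollments a
INNER JOIN courses b ON a.course_id = b.id

Result:
student | course    
--------+-----------
Iris    | Networks  
Carol   | Chemistry 
Fiona   | Statistics
Yara    | Statistics
Tina    | Chemistry 
Eli     | Networks  
Ivan    | Chemistry 


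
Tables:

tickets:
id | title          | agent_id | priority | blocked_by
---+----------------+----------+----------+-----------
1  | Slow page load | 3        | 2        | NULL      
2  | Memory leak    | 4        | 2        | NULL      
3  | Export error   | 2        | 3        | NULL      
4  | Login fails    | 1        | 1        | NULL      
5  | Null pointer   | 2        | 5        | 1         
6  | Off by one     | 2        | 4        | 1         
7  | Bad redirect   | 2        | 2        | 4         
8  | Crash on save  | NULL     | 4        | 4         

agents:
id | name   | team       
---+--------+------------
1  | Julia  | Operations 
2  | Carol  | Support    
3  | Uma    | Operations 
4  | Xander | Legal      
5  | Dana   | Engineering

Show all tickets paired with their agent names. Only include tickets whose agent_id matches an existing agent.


INNER JOIN keeps only tickets rows whose agent_id matches an id in agents. Walk through each ticket:
  - ticket 1 (Slow page load): agent_id=3 -> matches Uma
  - ticket 2 (Memory leak): agent_id=4 -> matches Xander
  - ticket 3 (Export error): agent_id=2 -> matches Carol
  - ticket 4 (Login fails): agent_id=1 -> matches Julia
  - ticket 5 (Null pointer): agent_id=2 -> matches Carol
  - ticket 6 (Off by one): agent_id=2 -> matches Carol
  - ticket 7 (Bad redirect): agent_id=2 -> matches Carol
  - ticket 8 (Crash on save): agent_id=NULL, no match -> dropped
So 1 of 8 rows is dropped.

SQL:
SELECT a.title, b.name AS agent
FROM tickets a
INNER JOIN agents b ON a.agent_id = b.id

Result:
title          | agent 
---------------+-------
Slow page load | Uma   
Memory leak    | Xander
Export error   | Carol 
Login fails    | Julia 
Null pointer   | Carol 
Off by one     | Carol 
Bad redirect   | Carol 


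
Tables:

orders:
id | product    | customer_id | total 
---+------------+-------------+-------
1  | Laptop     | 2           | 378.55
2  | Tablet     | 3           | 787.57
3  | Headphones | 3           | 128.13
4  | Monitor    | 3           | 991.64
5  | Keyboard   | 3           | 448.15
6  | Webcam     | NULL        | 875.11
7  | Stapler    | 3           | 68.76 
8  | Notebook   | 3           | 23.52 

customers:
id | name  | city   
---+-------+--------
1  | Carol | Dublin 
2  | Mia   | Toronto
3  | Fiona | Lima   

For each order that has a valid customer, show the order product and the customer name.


INNER JOIN keeps only orders rows whose customer_id matches an id in customers. Walk through each order:
  - order 1 (Laptop): customer_id=2 -> matches Mia
  - order 2 (Tablet): customer_id=3 -> matches Fiona
  - order 3 (Headphones): customer_id=3 -> matches Fiona
  - order 4 (Monitor): customer_id=3 -> matches Fiona
  - order 5 (Keyboard): customer_id=3 -> matches Fiona
  - order 6 (Webcam): customer_id=NULL, no match -> dropped
  - order 7 (Stapler): customer_id=3 -> matches Fiona
  - order 8 (Notebook): customer_id=3 -> matches Fiona
So 1 of 8 rows is dropped.

SQL:
SELECT a.product, b.name AS customer
FROM orders a
INNER JOIN customers b ON a.customer_id = b.id

Result:
product    | customer
-----------+---------
Laptop     | Mia     
Tablet     | Fiona   
Headphones | Fiona   
Monitor    | Fiona   
Keyboard   | Fiona   
Stapler    | Fiona   
Notebook   | Fiona   


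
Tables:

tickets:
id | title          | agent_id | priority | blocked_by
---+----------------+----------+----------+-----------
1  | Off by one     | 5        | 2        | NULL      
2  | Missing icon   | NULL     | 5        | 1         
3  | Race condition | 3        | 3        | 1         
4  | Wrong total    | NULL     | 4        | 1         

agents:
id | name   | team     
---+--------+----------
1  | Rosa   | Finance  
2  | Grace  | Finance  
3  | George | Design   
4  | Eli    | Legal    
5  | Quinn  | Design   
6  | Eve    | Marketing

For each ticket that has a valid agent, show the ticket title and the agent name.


INNER JOIN keeps only tickets rows whose agent_id matches an id in agents. Walk through each ticket:
  - ticket 1 (Off by one): agent_id=5 -> matches Quinn
  - ticket 2 (Missing icon): agent_id=NULL, no match -> dropped
  - ticket 3 (Race condition): agent_id=3 -> matches George
  - ticket 4 (Wrong total): agent_id=NULL, no match -> dropped
So 2 of 4 rows are dropped.

SQL:
SELECT a.title, b.name AS agent
FROM tickets a
INNER JOIN agents b ON a.agent_id = b.id

Result:
title          | agent 
---------------+-------
Off by one     | Quinn 
Race condition | George


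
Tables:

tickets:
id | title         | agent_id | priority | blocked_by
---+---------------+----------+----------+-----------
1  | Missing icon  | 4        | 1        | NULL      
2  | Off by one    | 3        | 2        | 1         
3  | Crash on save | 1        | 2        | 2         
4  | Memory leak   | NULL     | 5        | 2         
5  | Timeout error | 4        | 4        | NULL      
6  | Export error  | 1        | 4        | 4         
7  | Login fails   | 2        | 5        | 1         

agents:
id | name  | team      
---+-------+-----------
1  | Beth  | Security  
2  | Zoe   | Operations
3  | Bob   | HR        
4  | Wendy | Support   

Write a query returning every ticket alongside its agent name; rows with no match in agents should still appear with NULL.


LEFT JOIN keeps every row from tickets (the left table); where agent_id has no match in agents, the agent columns become NULL. Walk through each ticket:
  - ticket 1 (Missing icon): agent_id=4 -> matches Wendy
  - ticket 2 (Off by one): agent_id=3 -> matches Bob
  - ticket 3 (Crash on save): agent_id=1 -> matches Beth
  - ticket 4 (Memory leak): agent_id=NULL, no match -> kept with NULL
  - ticket 5 (Timeout error): agent_id=4 -> matches Wendy
  - ticket 6 (Export error): agent_id=1 -> matches Beth
  - ticket 7 (Login fails): agent_id=2 -> matches Zoe
All 7 rows appear; 1 has NULL agent.

SQL:
SELECT a.title, b.name AS agent
FROM tickets a
LEFT JOIN agents b ON a.agent_id = b.id

Result:
title         | agent
--------------+------
Missing icon  | Wendy
Off by one    | Bob  
Crash on save | Beth 
Memory leak   | NULL 
Timeout error | Wendy
Export error  | Beth 
Login fails   | Zoe  


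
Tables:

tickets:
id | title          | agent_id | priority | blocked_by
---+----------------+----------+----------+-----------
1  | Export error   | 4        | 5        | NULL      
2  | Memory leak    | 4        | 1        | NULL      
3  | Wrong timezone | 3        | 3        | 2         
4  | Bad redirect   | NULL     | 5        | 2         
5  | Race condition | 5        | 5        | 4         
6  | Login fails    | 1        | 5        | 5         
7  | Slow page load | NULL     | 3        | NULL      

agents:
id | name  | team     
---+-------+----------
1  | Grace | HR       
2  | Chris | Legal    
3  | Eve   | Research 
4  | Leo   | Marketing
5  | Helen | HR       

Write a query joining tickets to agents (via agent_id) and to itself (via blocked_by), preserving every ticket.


Two LEFT JOINs from the same base table tickets: one to agents via agent_id, one to tickets itself via blocked_by. Both are LEFT so every ticket is preserved.
Match against agents:
  - ticket 1 (Export error): agent_id=4 -> matches Leo
  - ticket 2 (Memory leak): agent_id=4 -> matches Leo
  - ticket 3 (Wrong timezone): agent_id=3 -> matches Eve
  - ticket 4 (Bad redirect): agent_id=NULL, no match -> kept with NULL
  - ticket 5 (Race condition): agent_id=5 -> matches Helen
  - ticket 6 (Login fails): agent_id=1 -> matches Grace
  - ticket 7 (Slow page load): agent_id=NULL, no match -> kept with NULL
Match against tickets (self):
  - ticket 1 (Export error): blocked_by=NULL -> NULL
  - ticket 2 (Memory leak): blocked_by=NULL -> NULL
  - ticket 3 (Wrong timezone): blocked_by=2 -> Memory leak
  - ticket 4 (Bad redirect): blocked_by=2 -> Memory leak
  - ticket 5 (Race condition): blocked_by=4 -> Bad redirect
  - ticket 6 (Login fails): blocked_by=5 -> Race condition
  - ticket 7 (Slow page load): blocked_by=NULL -> NULL

SQL:
SELECT a.title, b.name AS agent, c.title AS blocked_by
FROM tickets a
LEFT JOIN agents b ON a.agent_id = b.id
LEFT JOIN tickets c ON a.blocked_by = c.id

Result:
title          | agent | blocked_by    
---------------+-------+---------------
Export error   | Leo   | NULL          
Memory leak    | Leo   | NULL          
Wrong timezone | Eve   | Memory leak   
Bad redirect   | NULL  | Memory leak   
Race condition | Helen | Bad redirect  
Login fails    | Grace | Race condition
Slow page load | NULL  | NULL          


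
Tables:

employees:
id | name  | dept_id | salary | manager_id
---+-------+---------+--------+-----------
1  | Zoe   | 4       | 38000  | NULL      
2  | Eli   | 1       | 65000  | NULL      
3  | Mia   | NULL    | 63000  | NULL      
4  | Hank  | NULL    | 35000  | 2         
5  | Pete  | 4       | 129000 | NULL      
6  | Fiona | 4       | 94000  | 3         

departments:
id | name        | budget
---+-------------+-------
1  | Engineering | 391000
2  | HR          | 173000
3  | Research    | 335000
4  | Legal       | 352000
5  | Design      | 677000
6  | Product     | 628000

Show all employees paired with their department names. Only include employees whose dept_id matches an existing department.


INNER JOIN keeps only employees rows whose dept_id matches an id in departments. Walk through each employee:
  - employee 1 (Zoe): dept_id=4 -> matches Legal
  - employee 2 (Eli): dept_id=1 -> matches Engineering
  - employee 3 (Mia): dept_id=NULL, no match -> dropped
  - employee 4 (Hank): dept_id=NULL, no match -> dropped
  - employee 5 (Pete): dept_id=4 -> matches Legal
  - employee 6 (Fiona): dept_id=4 -> matches Legal
So 2 of 6 rows are dropped.

SQL:
SELECT a.name, b.name AS department
FROM employees a
INNER JOIN departments b ON a.dept_id = b.id

Result:
name  | department 
------+------------
Zoe   | Legal      
Eli   | Engineering
Pete  | Legal      
Fiona | Legal      


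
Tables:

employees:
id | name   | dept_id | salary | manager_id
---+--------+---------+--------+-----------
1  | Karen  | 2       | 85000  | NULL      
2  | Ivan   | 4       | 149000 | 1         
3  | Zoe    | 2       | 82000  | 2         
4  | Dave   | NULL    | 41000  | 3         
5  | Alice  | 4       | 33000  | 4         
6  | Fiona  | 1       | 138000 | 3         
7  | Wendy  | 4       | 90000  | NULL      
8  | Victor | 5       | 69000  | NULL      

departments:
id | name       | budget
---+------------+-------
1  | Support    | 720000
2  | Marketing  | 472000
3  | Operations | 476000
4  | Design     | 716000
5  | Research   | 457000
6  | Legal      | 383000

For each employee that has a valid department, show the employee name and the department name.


INNER JOIN keeps only employees rows whose dept_id matches an id in departments. Walk through each employee:
  - employee 1 (Karen): dept_id=2 -> matches Marketing
  - employee 2 (Ivan): dept_id=4 -> matches Design
  - employee 3 (Zoe): dept_id=2 -> matches Marketing
  - employee 4 (Dave): dept_id=NULL, no match -> dropped
  - employee 5 (Alice): dept_id=4 -> matches Design
  - employee 6 (Fiona): dept_id=1 -> matches Support
  - employee 7 (Wendy): dept_id=4 -> matches Design
  - employee 8 (Victor): dept_id=5 -> matches Research
So 1 of 8 rows is dropped.

SQL:
SELECT a.name, b.name AS department
FROM employees a
INNER JOIN departments b ON a.dept_id = b.id

Result:
name   | department
-------+-----------
Karen  | Marketing 
Ivan   | Design    
Zoe    | Marketing 
Alice  | Design    
Fiona  | Support   
Wendy  | Design    
Victor | Research  
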